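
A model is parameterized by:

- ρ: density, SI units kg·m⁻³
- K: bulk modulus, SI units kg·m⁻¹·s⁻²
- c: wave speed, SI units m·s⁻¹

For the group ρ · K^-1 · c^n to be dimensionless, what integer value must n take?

2

Balance the L exponent: (1)·n from c, plus (-3) − (-1) = -2 from the rest, must sum to zero.
n − 2 = 0, so n = 2.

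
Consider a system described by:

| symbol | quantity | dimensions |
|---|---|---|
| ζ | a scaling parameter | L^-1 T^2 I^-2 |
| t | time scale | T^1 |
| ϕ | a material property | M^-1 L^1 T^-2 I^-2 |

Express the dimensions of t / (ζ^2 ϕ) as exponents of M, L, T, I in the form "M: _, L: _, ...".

M: 1, L: 1, T: -1, I: 6

Collect each base-dimension exponent across the product:
  M: −2·(0) + (0) − (-1) = 1
  L: −2·(-1) + (0) − (1) = 1
  T: −2·(2) + (1) − (-2) = -1
  I: −2·(-2) + (0) − (-2) = 6
So the dimensions are [M L T⁻¹ I⁶].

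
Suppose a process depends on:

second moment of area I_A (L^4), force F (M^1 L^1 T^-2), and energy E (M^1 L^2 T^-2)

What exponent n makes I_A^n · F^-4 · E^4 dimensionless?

-1

Balance the L exponent: (4)·n from I_A, plus −4·(1) + 4·(2) = 4 from the rest, must sum to zero.
4n + 4 = 0, so n = -1.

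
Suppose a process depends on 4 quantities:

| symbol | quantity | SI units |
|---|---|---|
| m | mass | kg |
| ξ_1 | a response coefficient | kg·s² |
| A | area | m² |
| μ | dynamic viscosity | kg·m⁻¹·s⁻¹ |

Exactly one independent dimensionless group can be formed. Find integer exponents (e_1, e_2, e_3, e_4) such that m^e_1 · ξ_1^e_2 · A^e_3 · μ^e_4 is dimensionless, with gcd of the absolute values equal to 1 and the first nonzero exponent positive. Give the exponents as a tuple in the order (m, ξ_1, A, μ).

(3, -1, -1, -2)

M: e_1·(1) + e_2·(1) + e_3·(0) + e_4·(1) = 0
L: e_1·(0) + e_2·(0) + e_3·(2) + e_4·(-1) = 0
T: e_1·(0) + e_2·(2) + e_3·(0) + e_4·(-1) = 0
Solving this homogeneous linear system for the smallest-integer solution (first nonzero entry positive) gives (3, -1, -1, -2).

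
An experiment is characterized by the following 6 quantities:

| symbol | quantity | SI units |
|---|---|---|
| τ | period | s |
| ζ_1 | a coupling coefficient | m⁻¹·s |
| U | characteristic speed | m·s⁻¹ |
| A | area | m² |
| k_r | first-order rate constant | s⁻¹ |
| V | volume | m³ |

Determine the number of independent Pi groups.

There are 6 variables and 2 base dimensions (L, T).
The dimension matrix has rank 2.
Independent dimensionless groups: 6 − 2 = 4.

4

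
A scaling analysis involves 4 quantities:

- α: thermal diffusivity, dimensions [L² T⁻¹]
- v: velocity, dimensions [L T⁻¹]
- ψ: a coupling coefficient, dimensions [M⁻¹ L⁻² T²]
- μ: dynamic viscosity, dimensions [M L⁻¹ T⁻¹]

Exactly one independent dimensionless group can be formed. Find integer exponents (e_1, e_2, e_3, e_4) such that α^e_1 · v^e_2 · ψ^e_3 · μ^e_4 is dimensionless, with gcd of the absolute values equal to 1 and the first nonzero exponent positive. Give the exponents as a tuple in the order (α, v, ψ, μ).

(2, -1, 1, 1)

M: e_1·(0) + e_2·(0) + e_3·(-1) + e_4·(1) = 0
L: e_1·(2) + e_2·(1) + e_3·(-2) + e_4·(-1) = 0
T: e_1·(-1) + e_2·(-1) + e_3·(2) + e_4·(-1) = 0
Solving this homogeneous linear system for the smallest-integer solution (first nonzero entry positive) gives (2, -1, 1, 1).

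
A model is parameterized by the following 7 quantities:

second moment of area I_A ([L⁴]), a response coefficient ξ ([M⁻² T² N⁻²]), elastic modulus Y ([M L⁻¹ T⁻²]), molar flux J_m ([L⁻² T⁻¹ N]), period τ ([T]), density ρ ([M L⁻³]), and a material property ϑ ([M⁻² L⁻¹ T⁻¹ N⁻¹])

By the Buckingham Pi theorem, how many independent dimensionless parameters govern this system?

There are 7 variables and 4 base dimensions (M, L, T, N).
The dimension matrix has rank 4.
Independent dimensionless groups: 7 − 4 = 3.

3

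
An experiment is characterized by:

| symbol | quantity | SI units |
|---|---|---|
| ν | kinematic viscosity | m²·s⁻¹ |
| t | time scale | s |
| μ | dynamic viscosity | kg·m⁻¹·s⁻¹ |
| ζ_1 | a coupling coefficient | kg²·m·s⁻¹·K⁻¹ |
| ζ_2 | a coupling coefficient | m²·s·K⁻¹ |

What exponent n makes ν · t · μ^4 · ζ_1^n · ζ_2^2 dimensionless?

-2

Balance the M exponent: (2)·n from ζ_1, plus (0) + (0) + 4·(1) + 2·(0) = 4 from the rest, must sum to zero.
2n + 4 = 0, so n = -2.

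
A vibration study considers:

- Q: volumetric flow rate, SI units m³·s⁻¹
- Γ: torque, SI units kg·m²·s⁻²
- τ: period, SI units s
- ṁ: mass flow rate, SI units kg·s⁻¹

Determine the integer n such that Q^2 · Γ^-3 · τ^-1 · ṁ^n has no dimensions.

3

Balance the M exponent: (1)·n from ṁ, plus 2·(0) − 3·(1) − (0) = -3 from the rest, must sum to zero.
n − 3 = 0, so n = 3.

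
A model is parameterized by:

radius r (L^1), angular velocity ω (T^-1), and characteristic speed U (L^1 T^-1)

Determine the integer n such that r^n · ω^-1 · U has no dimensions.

Balance the L exponent: (1)·n from r, plus −(0) + (1) = 1 from the rest, must sum to zero.
n + 1 = 0, so n = -1.

-1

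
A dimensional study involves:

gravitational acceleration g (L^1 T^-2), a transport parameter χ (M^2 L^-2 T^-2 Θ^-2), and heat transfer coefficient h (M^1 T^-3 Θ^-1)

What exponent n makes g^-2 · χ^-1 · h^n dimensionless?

2

Balance the M exponent: (1)·n from h, plus −2·(0) − (2) = -2 from the rest, must sum to zero.
n − 2 = 0, so n = 2.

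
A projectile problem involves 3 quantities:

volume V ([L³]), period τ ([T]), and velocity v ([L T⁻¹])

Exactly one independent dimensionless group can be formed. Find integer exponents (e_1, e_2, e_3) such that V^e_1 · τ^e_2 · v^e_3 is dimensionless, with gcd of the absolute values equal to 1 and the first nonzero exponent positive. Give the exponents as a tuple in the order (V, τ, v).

L: e_1·(3) + e_2·(0) + e_3·(1) = 0
T: e_1·(0) + e_2·(1) + e_3·(-1) = 0
Solving this homogeneous linear system for the smallest-integer solution (first nonzero entry positive) gives (1, -3, -3).

(1, -3, -3)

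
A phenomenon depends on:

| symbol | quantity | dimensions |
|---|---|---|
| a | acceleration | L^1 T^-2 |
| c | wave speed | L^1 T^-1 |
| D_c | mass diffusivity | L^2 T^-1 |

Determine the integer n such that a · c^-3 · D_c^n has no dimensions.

Balance the L exponent: (2)·n from D_c, plus (1) − 3·(1) = -2 from the rest, must sum to zero.
2n − 2 = 0, so n = 1.

1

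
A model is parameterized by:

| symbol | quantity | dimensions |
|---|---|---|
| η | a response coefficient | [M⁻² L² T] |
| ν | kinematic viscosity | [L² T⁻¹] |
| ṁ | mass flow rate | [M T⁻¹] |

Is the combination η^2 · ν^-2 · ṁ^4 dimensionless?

Sum the exponent of each base dimension across the product:
  M: 2·[η]_M − 2·[ν]_M + 4·[ṁ]_M = 2·(-2) − 2·(0) + 4·(1) = 0
  L: 2·[η]_L − 2·[ν]_L + 4·[ṁ]_L = 2·(2) − 2·(2) + 4·(0) = 0
  T: 2·[η]_T − 2·[ν]_T + 4·[ṁ]_T = 2·(1) − 2·(-1) + 4·(-1) = 0
All base exponents vanish — dimensionless.

yes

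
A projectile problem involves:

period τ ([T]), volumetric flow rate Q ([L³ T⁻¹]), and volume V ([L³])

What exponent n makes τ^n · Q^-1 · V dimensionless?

-1

Balance the T exponent: (1)·n from τ, plus −(-1) + (0) = 1 from the rest, must sum to zero.
n + 1 = 0, so n = -1.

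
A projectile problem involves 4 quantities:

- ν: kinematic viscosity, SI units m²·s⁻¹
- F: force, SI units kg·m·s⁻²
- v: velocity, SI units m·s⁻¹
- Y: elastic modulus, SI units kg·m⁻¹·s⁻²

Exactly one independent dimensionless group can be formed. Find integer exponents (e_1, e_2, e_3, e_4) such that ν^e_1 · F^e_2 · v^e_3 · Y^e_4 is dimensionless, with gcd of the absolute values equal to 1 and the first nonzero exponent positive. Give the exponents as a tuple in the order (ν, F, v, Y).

(2, -1, -2, 1)

M: e_1·(0) + e_2·(1) + e_3·(0) + e_4·(1) = 0
L: e_1·(2) + e_2·(1) + e_3·(1) + e_4·(-1) = 0
T: e_1·(-1) + e_2·(-2) + e_3·(-1) + e_4·(-2) = 0
Solving this homogeneous linear system for the smallest-integer solution (first nonzero entry positive) gives (2, -1, -2, 1).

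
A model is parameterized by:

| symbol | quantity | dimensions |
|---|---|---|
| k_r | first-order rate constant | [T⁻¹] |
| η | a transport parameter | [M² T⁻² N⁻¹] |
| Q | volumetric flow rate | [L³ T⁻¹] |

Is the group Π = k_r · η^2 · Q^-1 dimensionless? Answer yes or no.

no

Sum the exponent of each base dimension across the product:
  M: [k_r]_M + 2·[η]_M − [Q]_M = (0) + 2·(2) − (0) = 4
  L: [k_r]_L + 2·[η]_L − [Q]_L = (0) + 2·(0) − (3) = -3
  T: [k_r]_T + 2·[η]_T − [Q]_T = (-1) + 2·(-2) − (-1) = -4
  N: [k_r]_N + 2·[η]_N − [Q]_N = (0) + 2·(-1) − (0) = -2
Net dimensions [M⁴ L⁻³ T⁻⁴ N⁻²] ≠ [1] — not dimensionless.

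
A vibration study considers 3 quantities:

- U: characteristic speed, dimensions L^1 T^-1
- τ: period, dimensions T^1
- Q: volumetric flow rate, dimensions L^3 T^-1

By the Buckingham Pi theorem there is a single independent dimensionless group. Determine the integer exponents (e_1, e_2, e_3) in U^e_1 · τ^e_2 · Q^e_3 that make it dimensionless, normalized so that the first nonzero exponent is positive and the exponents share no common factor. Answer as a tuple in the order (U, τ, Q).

L: e_1·(1) + e_2·(0) + e_3·(3) = 0
T: e_1·(-1) + e_2·(1) + e_3·(-1) = 0
Solving this homogeneous linear system for the smallest-integer solution (first nonzero entry positive) gives (3, 2, -1).

(3, 2, -1)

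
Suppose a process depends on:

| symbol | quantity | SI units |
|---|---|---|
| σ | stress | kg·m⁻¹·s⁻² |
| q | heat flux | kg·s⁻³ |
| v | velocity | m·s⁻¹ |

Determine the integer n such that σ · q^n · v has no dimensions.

Balance the M exponent: (1)·n from q, plus (1) + (0) = 1 from the rest, must sum to zero.
n + 1 = 0, so n = -1.

-1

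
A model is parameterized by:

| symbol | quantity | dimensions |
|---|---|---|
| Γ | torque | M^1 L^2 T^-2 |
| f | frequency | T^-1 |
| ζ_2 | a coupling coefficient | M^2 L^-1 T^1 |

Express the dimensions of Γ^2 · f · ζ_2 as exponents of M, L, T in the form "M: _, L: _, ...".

M: 4, L: 3, T: -4

Collect each base-dimension exponent across the product:
  M: 2·(1) + (0) + (2) = 4
  L: 2·(2) + (0) + (-1) = 3
  T: 2·(-2) + (-1) + (1) = -4
So the dimensions are [M⁴ L³ T⁻⁴].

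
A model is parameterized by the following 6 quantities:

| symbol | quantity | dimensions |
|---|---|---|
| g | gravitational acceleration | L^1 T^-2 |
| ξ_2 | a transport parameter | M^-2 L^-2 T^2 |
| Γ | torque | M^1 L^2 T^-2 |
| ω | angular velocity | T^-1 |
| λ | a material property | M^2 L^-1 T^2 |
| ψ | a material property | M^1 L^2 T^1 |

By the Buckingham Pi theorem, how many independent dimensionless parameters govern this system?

3

There are 6 variables and 3 base dimensions (M, L, T).
The dimension matrix has rank 3.
Independent dimensionless groups: 6 − 3 = 3.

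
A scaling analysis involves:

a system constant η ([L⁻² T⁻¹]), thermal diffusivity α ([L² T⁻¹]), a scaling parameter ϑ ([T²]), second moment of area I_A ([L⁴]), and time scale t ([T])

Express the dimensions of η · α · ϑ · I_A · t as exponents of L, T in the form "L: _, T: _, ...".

Collect each base-dimension exponent across the product:
  L: (-2) + (2) + (0) + (4) + (0) = 4
  T: (-1) + (-1) + (2) + (0) + (1) = 1
So the dimensions are [L⁴ T].

L: 4, T: 1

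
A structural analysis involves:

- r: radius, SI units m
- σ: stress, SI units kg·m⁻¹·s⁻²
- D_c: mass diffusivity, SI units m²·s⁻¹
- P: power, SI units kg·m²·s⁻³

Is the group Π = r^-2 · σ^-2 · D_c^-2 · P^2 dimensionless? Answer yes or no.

yes

Sum the exponent of each base dimension across the product:
  M: −2·[r]_M − 2·[σ]_M − 2·[D_c]_M + 2·[P]_M = −2·(0) − 2·(1) − 2·(0) + 2·(1) = 0
  L: −2·[r]_L − 2·[σ]_L − 2·[D_c]_L + 2·[P]_L = −2·(1) − 2·(-1) − 2·(2) + 2·(2) = 0
  T: −2·[r]_T − 2·[σ]_T − 2·[D_c]_T + 2·[P]_T = −2·(0) − 2·(-2) − 2·(-1) + 2·(-3) = 0
All base exponents vanish — dimensionless.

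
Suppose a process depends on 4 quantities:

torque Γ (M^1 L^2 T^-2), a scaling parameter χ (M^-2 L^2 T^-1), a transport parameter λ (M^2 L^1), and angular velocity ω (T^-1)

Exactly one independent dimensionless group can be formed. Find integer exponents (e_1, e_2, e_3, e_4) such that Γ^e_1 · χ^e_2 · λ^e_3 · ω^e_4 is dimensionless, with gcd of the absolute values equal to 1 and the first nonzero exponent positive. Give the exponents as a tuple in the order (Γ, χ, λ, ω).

(2, -1, -2, -3)

M: e_1·(1) + e_2·(-2) + e_3·(2) + e_4·(0) = 0
L: e_1·(2) + e_2·(2) + e_3·(1) + e_4·(0) = 0
T: e_1·(-2) + e_2·(-1) + e_3·(0) + e_4·(-1) = 0
Solving this homogeneous linear system for the smallest-integer solution (first nonzero entry positive) gives (2, -1, -2, -3).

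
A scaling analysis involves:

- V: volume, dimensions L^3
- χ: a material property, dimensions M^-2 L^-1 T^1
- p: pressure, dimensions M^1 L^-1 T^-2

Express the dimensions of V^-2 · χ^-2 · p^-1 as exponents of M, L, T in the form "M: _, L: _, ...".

Collect each base-dimension exponent across the product:
  M: −2·(0) − 2·(-2) − (1) = 3
  L: −2·(3) − 2·(-1) − (-1) = -3
  T: −2·(0) − 2·(1) − (-2) = 0
So the dimensions are [M³ L⁻³].

M: 3, L: -3, T: 0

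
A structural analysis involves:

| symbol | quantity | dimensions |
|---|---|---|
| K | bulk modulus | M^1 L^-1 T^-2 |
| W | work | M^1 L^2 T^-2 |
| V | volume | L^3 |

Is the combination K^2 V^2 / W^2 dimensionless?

Sum the exponent of each base dimension across the product:
  M: 2·[K]_M − 2·[W]_M + 2·[V]_M = 2·(1) − 2·(1) + 2·(0) = 0
  L: 2·[K]_L − 2·[W]_L + 2·[V]_L = 2·(-1) − 2·(2) + 2·(3) = 0
  T: 2·[K]_T − 2·[W]_T + 2·[V]_T = 2·(-2) − 2·(-2) + 2·(0) = 0
All base exponents vanish — dimensionless.

yes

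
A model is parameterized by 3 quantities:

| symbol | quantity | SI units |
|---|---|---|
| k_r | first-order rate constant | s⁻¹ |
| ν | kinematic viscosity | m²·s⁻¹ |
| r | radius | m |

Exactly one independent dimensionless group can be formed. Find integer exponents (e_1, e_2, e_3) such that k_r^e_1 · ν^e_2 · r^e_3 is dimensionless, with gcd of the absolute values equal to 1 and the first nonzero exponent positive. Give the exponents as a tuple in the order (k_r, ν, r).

(1, -1, 2)

L: e_1·(0) + e_2·(2) + e_3·(1) = 0
T: e_1·(-1) + e_2·(-1) + e_3·(0) = 0
Solving this homogeneous linear system for the smallest-integer solution (first nonzero entry positive) gives (1, -1, 2).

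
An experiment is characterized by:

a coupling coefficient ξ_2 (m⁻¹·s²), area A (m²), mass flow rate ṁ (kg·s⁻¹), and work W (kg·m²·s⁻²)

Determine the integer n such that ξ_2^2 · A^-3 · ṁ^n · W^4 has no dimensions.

Balance the M exponent: (1)·n from ṁ, plus 2·(0) − 3·(0) + 4·(1) = 4 from the rest, must sum to zero.
n + 4 = 0, so n = -4.

-4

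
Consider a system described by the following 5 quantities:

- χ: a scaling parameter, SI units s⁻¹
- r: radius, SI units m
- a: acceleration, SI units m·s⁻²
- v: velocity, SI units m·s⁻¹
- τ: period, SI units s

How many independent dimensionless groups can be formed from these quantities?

There are 5 variables and 2 base dimensions (L, T).
The dimension matrix has rank 2.
Independent dimensionless groups: 5 − 2 = 3.

3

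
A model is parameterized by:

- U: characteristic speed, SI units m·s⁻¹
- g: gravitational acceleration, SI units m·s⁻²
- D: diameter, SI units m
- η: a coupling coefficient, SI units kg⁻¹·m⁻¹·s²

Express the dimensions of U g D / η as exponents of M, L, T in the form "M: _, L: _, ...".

Collect each base-dimension exponent across the product:
  M: (0) + (0) + (0) − (-1) = 1
  L: (1) + (1) + (1) − (-1) = 4
  T: (-1) + (-2) + (0) − (2) = -5
So the dimensions are [M L⁴ T⁻⁵].

M: 1, L: 4, T: -5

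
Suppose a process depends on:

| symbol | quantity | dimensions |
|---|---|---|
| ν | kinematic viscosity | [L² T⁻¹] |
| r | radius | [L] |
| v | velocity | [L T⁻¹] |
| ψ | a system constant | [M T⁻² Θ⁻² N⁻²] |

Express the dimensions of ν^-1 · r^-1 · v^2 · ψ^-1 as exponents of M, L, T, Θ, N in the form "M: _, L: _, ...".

Collect each base-dimension exponent across the product:
  M: −(0) − (0) + 2·(0) − (1) = -1
  L: −(2) − (1) + 2·(1) − (0) = -1
  T: −(-1) − (0) + 2·(-1) − (-2) = 1
  Θ: −(0) − (0) + 2·(0) − (-2) = 2
  N: −(0) − (0) + 2·(0) − (-2) = 2
So the dimensions are [M⁻¹ L⁻¹ T Θ² N²].

M: -1, L: -1, T: 1, Θ: 2, N: 2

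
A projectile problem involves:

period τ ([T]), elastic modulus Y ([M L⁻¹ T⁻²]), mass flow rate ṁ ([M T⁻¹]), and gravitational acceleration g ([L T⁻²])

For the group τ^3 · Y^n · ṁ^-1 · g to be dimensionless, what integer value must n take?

Balance the M exponent: (1)·n from Y, plus 3·(0) − (1) + (0) = -1 from the rest, must sum to zero.
n − 1 = 0, so n = 1.

1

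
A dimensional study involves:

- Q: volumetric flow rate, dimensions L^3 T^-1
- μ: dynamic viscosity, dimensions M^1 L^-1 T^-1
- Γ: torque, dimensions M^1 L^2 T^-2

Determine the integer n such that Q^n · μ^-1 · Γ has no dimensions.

-1

Balance the L exponent: (3)·n from Q, plus −(-1) + (2) = 3 from the rest, must sum to zero.
3n + 3 = 0, so n = -1.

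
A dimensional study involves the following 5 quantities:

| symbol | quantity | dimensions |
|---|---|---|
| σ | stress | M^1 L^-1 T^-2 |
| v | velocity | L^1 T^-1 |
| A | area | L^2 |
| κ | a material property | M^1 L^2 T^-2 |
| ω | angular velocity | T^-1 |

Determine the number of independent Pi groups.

2

There are 5 variables and 3 base dimensions (M, L, T).
The dimension matrix has rank 3.
Independent dimensionless groups: 5 − 3 = 2.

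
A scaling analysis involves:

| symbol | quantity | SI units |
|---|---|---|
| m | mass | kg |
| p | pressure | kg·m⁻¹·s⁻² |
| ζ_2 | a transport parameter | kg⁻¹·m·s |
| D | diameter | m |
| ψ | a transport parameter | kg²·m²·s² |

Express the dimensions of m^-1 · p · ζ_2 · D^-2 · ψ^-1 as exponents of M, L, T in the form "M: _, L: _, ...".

Collect each base-dimension exponent across the product:
  M: −(1) + (1) + (-1) − 2·(0) − (2) = -3
  L: −(0) + (-1) + (1) − 2·(1) − (2) = -4
  T: −(0) + (-2) + (1) − 2·(0) − (2) = -3
So the dimensions are [M⁻³ L⁻⁴ T⁻³].

M: -3, L: -4, T: -3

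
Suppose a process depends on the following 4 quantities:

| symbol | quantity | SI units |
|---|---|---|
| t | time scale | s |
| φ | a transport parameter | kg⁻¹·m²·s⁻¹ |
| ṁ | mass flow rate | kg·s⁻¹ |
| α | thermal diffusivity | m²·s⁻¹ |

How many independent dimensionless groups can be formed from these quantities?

There are 4 variables and 3 base dimensions (M, L, T).
The dimension matrix has rank 3.
Independent dimensionless groups: 4 − 3 = 1.

1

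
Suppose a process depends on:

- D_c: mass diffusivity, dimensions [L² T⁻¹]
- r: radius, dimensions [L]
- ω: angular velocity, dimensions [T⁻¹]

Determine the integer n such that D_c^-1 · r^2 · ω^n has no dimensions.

Balance the T exponent: (-1)·n from ω, plus −(-1) + 2·(0) = 1 from the rest, must sum to zero.
−n + 1 = 0, so n = 1.

1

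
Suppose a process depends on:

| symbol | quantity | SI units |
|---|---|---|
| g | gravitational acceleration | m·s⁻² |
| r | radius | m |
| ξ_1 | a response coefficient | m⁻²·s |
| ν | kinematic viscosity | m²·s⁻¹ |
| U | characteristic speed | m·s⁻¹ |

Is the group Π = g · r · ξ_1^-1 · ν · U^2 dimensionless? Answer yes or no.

Sum the exponent of each base dimension across the product:
  L: [g]_L + [r]_L − [ξ_1]_L + [ν]_L + 2·[U]_L = (1) + (1) − (-2) + (2) + 2·(1) = 8
  T: [g]_T + [r]_T − [ξ_1]_T + [ν]_T + 2·[U]_T = (-2) + (0) − (1) + (-1) + 2·(-1) = -6
Net dimensions [L⁸ T⁻⁶] ≠ [1] — not dimensionless.

no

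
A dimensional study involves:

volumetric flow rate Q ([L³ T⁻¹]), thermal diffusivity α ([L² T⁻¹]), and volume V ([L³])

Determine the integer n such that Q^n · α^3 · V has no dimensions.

-3

Balance the L exponent: (3)·n from Q, plus 3·(2) + (3) = 9 from the rest, must sum to zero.
3n + 9 = 0, so n = -3.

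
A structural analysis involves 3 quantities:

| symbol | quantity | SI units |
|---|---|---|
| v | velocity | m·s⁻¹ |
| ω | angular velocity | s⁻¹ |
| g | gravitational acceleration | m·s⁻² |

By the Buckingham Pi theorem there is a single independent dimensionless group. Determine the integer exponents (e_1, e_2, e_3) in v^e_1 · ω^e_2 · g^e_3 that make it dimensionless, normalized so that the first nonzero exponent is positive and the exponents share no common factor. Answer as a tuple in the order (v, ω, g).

(1, 1, -1)

L: e_1·(1) + e_2·(0) + e_3·(1) = 0
T: e_1·(-1) + e_2·(-1) + e_3·(-2) = 0
Solving this homogeneous linear system for the smallest-integer solution (first nonzero entry positive) gives (1, 1, -1).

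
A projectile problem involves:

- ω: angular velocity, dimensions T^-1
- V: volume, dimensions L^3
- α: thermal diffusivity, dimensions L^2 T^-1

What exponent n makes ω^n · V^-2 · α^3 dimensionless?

Balance the T exponent: (-1)·n from ω, plus −2·(0) + 3·(-1) = -3 from the rest, must sum to zero.
−n − 3 = 0, so n = -3.

-3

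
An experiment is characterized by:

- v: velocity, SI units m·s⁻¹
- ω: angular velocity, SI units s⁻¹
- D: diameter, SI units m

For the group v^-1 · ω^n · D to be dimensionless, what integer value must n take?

Balance the T exponent: (-1)·n from ω, plus −(-1) + (0) = 1 from the rest, must sum to zero.
−n + 1 = 0, so n = 1.

1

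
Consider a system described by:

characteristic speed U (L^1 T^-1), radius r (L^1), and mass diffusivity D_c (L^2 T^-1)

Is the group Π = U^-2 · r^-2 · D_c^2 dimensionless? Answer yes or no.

Sum the exponent of each base dimension across the product:
  M: −2·[U]_M − 2·[r]_M + 2·[D_c]_M = −2·(0) − 2·(0) + 2·(0) = 0
  L: −2·[U]_L − 2·[r]_L + 2·[D_c]_L = −2·(1) − 2·(1) + 2·(2) = 0
  T: −2·[U]_T − 2·[r]_T + 2·[D_c]_T = −2·(-1) − 2·(0) + 2·(-1) = 0
All base exponents vanish — dimensionless.

yes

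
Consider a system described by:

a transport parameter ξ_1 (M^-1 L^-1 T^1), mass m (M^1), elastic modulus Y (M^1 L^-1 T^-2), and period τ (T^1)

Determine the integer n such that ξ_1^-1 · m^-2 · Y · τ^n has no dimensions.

3

Balance the T exponent: (1)·n from τ, plus −(1) − 2·(0) + (-2) = -3 from the rest, must sum to zero.
n − 3 = 0, so n = 3.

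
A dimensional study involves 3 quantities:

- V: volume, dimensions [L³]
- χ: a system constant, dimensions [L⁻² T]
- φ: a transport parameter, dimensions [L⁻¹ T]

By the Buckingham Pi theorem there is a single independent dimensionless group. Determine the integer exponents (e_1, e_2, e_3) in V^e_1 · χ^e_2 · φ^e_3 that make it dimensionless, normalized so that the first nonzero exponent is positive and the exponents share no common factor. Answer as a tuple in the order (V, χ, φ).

L: e_1·(3) + e_2·(-2) + e_3·(-1) = 0
T: e_1·(0) + e_2·(1) + e_3·(1) = 0
Solving this homogeneous linear system for the smallest-integer solution (first nonzero entry positive) gives (1, 3, -3).

(1, 3, -3)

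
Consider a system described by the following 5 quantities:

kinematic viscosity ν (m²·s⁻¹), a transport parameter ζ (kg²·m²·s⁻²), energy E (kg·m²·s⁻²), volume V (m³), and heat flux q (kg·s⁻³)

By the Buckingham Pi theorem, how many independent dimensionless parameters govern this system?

2

There are 5 variables and 3 base dimensions (M, L, T).
The dimension matrix has rank 3.
Independent dimensionless groups: 5 − 3 = 2.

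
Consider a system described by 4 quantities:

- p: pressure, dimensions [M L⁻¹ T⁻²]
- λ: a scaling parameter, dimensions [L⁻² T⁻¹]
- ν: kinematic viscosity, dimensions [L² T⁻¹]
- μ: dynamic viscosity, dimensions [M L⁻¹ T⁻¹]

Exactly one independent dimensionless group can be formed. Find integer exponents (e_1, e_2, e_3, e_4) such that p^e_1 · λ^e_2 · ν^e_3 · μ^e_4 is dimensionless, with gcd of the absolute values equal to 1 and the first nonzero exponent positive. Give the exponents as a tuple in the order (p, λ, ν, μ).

M: e_1·(1) + e_2·(0) + e_3·(0) + e_4·(1) = 0
L: e_1·(-1) + e_2·(-2) + e_3·(2) + e_4·(-1) = 0
T: e_1·(-2) + e_2·(-1) + e_3·(-1) + e_4·(-1) = 0
Solving this homogeneous linear system for the smallest-integer solution (first nonzero entry positive) gives (2, -1, -1, -2).

(2, -1, -1, -2)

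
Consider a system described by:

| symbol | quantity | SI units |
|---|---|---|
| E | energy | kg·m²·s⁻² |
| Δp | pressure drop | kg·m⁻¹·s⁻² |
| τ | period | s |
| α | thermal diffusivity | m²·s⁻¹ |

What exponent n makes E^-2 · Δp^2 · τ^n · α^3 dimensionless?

Balance the T exponent: (1)·n from τ, plus −2·(-2) + 2·(-2) + 3·(-1) = -3 from the rest, must sum to zero.
n − 3 = 0, so n = 3.

3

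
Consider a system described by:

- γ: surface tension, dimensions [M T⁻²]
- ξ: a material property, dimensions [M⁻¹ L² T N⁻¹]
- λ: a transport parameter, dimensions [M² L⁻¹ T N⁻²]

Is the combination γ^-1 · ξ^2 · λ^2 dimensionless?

no

Sum the exponent of each base dimension across the product:
  M: −[γ]_M + 2·[ξ]_M + 2·[λ]_M = −(1) + 2·(-1) + 2·(2) = 1
  L: −[γ]_L + 2·[ξ]_L + 2·[λ]_L = −(0) + 2·(2) + 2·(-1) = 2
  T: −[γ]_T + 2·[ξ]_T + 2·[λ]_T = −(-2) + 2·(1) + 2·(1) = 6
  N: −[γ]_N + 2·[ξ]_N + 2·[λ]_N = −(0) + 2·(-1) + 2·(-2) = -6
Net dimensions [M L² T⁶ N⁻⁶] ≠ [1] — not dimensionless.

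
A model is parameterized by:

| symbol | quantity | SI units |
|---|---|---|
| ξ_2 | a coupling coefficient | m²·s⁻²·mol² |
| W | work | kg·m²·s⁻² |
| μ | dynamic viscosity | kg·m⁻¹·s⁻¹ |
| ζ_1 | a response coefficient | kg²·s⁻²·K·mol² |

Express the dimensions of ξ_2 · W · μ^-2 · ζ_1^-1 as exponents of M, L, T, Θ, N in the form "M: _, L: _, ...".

M: -3, L: 6, T: 0, Θ: -1, N: 0

Collect each base-dimension exponent across the product:
  M: (0) + (1) − 2·(1) − (2) = -3
  L: (2) + (2) − 2·(-1) − (0) = 6
  T: (-2) + (-2) − 2·(-1) − (-2) = 0
  Θ: (0) + (0) − 2·(0) − (1) = -1
  N: (2) + (0) − 2·(0) − (2) = 0
So the dimensions are [M⁻³ L⁶ Θ⁻¹].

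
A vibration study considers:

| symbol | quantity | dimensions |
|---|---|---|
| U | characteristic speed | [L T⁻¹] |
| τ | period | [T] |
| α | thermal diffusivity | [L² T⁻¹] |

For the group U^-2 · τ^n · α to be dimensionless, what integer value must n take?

Balance the T exponent: (1)·n from τ, plus −2·(-1) + (-1) = 1 from the rest, must sum to zero.
n + 1 = 0, so n = -1.

-1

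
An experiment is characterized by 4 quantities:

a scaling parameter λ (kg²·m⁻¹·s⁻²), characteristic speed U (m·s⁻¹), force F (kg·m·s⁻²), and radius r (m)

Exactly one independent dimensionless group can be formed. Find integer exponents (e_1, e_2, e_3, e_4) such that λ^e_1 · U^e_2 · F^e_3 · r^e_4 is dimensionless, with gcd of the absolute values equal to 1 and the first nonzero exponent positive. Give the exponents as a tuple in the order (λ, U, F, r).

M: e_1·(2) + e_2·(0) + e_3·(1) + e_4·(0) = 0
L: e_1·(-1) + e_2·(1) + e_3·(1) + e_4·(1) = 0
T: e_1·(-2) + e_2·(-1) + e_3·(-2) + e_4·(0) = 0
Solving this homogeneous linear system for the smallest-integer solution (first nonzero entry positive) gives (1, 2, -2, 1).

(1, 2, -2, 1)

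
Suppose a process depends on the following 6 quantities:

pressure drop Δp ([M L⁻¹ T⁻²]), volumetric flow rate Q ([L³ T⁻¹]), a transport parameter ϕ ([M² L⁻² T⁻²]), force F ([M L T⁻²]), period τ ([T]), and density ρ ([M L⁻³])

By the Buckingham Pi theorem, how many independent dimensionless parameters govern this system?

There are 6 variables and 3 base dimensions (M, L, T).
The dimension matrix has rank 3.
Independent dimensionless groups: 6 − 3 = 3.

3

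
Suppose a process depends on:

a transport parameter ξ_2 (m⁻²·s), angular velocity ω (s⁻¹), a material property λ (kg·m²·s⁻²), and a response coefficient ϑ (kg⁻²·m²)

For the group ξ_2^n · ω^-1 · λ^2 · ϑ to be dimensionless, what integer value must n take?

Balance the L exponent: (-2)·n from ξ_2, plus −(0) + 2·(2) + (2) = 6 from the rest, must sum to zero.
-2n + 6 = 0, so n = 3.

3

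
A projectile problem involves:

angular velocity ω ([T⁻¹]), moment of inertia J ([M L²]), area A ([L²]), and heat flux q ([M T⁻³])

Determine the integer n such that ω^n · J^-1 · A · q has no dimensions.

-3

Balance the T exponent: (-1)·n from ω, plus −(0) + (0) + (-3) = -3 from the rest, must sum to zero.
−n − 3 = 0, so n = -3.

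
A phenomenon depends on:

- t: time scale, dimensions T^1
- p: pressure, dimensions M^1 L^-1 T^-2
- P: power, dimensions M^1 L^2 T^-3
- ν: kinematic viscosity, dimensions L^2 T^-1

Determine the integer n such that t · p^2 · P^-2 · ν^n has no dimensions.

Balance the L exponent: (2)·n from ν, plus (0) + 2·(-1) − 2·(2) = -6 from the rest, must sum to zero.
2n − 6 = 0, so n = 3.

3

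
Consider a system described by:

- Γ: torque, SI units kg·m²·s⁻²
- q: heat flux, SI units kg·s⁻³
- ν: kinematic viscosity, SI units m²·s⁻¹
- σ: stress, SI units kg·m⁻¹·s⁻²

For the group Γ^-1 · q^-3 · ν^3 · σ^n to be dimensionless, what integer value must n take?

Balance the M exponent: (1)·n from σ, plus −(1) − 3·(1) + 3·(0) = -4 from the rest, must sum to zero.
n − 4 = 0, so n = 4.

4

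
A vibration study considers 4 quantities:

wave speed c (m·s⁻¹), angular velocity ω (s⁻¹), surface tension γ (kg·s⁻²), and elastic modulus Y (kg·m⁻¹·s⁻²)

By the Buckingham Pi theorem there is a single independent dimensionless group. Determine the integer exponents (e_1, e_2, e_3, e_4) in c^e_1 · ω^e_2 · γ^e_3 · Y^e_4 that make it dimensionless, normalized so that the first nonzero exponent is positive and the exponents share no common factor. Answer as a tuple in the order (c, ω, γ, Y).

(1, -1, -1, 1)

M: e_1·(0) + e_2·(0) + e_3·(1) + e_4·(1) = 0
L: e_1·(1) + e_2·(0) + e_3·(0) + e_4·(-1) = 0
T: e_1·(-1) + e_2·(-1) + e_3·(-2) + e_4·(-2) = 0
Solving this homogeneous linear system for the smallest-integer solution (first nonzero entry positive) gives (1, -1, -1, 1).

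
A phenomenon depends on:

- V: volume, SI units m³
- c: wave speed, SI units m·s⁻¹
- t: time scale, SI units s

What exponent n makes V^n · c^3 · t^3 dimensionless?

-1

Balance the L exponent: (3)·n from V, plus 3·(1) + 3·(0) = 3 from the rest, must sum to zero.
3n + 3 = 0, so n = -1.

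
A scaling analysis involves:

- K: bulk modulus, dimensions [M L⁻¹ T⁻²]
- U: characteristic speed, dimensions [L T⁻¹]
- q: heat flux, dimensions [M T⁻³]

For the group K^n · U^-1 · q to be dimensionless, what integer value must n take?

-1

Balance the M exponent: (1)·n from K, plus −(0) + (1) = 1 from the rest, must sum to zero.
n + 1 = 0, so n = -1.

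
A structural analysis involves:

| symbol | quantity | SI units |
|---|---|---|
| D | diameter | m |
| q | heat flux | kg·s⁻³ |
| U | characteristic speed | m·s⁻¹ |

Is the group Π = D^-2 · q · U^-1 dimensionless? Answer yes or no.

no

Sum the exponent of each base dimension across the product:
  M: −2·[D]_M + [q]_M − [U]_M = −2·(0) + (1) − (0) = 1
  L: −2·[D]_L + [q]_L − [U]_L = −2·(1) + (0) − (1) = -3
  T: −2·[D]_T + [q]_T − [U]_T = −2·(0) + (-3) − (-1) = -2
Net dimensions [M L⁻³ T⁻²] ≠ [1] — not dimensionless.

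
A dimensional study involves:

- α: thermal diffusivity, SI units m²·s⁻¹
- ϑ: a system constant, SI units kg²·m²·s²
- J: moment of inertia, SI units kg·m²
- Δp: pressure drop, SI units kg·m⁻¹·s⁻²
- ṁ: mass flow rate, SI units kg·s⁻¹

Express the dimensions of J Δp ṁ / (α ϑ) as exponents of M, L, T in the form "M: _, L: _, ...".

Collect each base-dimension exponent across the product:
  M: −(0) − (2) + (1) + (1) + (1) = 1
  L: −(2) − (2) + (2) + (-1) + (0) = -3
  T: −(-1) − (2) + (0) + (-2) + (-1) = -4
So the dimensions are [M L⁻³ T⁻⁴].

M: 1, L: -3, T: -4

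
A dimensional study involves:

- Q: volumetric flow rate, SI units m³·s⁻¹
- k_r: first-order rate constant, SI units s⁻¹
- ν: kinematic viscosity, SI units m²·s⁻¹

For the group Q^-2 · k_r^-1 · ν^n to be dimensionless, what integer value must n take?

Balance the L exponent: (2)·n from ν, plus −2·(3) − (0) = -6 from the rest, must sum to zero.
2n − 6 = 0, so n = 3.

3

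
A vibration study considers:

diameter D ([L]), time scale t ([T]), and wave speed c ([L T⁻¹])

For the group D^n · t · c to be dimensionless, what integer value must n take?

-1

Balance the L exponent: (1)·n from D, plus (0) + (1) = 1 from the rest, must sum to zero.
n + 1 = 0, so n = -1.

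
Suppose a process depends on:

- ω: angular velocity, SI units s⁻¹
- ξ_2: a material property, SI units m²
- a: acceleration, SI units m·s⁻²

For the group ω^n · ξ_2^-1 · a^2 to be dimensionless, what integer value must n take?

Balance the T exponent: (-1)·n from ω, plus −(0) + 2·(-2) = -4 from the rest, must sum to zero.
−n − 4 = 0, so n = -4.

-4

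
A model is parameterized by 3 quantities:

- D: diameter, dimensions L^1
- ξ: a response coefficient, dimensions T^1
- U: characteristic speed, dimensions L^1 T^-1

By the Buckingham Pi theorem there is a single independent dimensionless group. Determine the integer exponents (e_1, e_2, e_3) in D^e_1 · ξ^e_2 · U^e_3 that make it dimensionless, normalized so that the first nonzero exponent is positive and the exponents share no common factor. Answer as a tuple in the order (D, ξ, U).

L: e_1·(1) + e_2·(0) + e_3·(1) = 0
T: e_1·(0) + e_2·(1) + e_3·(-1) = 0
Solving this homogeneous linear system for the smallest-integer solution (first nonzero entry positive) gives (1, -1, -1).

(1, -1, -1)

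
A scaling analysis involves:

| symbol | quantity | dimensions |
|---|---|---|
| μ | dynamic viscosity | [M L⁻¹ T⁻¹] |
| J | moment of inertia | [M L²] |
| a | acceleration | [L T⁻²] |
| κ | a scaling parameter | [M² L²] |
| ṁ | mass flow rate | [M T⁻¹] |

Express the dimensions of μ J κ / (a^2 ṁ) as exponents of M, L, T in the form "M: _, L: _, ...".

M: 3, L: 1, T: 4

Collect each base-dimension exponent across the product:
  M: (1) + (1) − 2·(0) + (2) − (1) = 3
  L: (-1) + (2) − 2·(1) + (2) − (0) = 1
  T: (-1) + (0) − 2·(-2) + (0) − (-1) = 4
So the dimensions are [M³ L T⁴].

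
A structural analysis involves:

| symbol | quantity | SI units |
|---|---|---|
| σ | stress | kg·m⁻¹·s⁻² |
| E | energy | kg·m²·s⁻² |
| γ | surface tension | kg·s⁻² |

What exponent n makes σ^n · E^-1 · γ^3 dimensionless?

-2

Balance the M exponent: (1)·n from σ, plus −(1) + 3·(1) = 2 from the rest, must sum to zero.
n + 2 = 0, so n = -2.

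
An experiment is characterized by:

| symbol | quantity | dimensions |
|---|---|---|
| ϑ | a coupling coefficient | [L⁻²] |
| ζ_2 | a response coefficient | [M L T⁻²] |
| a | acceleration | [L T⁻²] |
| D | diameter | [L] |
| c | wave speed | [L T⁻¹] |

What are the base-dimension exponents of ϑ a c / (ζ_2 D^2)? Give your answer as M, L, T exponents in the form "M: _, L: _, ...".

Collect each base-dimension exponent across the product:
  M: (0) − (1) + (0) − 2·(0) + (0) = -1
  L: (-2) − (1) + (1) − 2·(1) + (1) = -3
  T: (0) − (-2) + (-2) − 2·(0) + (-1) = -1
So the dimensions are [M⁻¹ L⁻³ T⁻¹].

M: -1, L: -3, T: -1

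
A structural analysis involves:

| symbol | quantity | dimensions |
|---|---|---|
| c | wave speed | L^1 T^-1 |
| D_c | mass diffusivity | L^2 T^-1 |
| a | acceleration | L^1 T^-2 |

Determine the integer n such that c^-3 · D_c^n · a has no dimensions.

1

Balance the L exponent: (2)·n from D_c, plus −3·(1) + (1) = -2 from the rest, must sum to zero.
2n − 2 = 0, so n = 1.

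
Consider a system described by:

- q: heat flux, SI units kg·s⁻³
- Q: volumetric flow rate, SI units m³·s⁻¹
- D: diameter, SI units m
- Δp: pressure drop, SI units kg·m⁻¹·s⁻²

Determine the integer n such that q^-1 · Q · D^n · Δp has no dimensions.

-2

Balance the L exponent: (1)·n from D, plus −(0) + (3) + (-1) = 2 from the rest, must sum to zero.
n + 2 = 0, so n = -2.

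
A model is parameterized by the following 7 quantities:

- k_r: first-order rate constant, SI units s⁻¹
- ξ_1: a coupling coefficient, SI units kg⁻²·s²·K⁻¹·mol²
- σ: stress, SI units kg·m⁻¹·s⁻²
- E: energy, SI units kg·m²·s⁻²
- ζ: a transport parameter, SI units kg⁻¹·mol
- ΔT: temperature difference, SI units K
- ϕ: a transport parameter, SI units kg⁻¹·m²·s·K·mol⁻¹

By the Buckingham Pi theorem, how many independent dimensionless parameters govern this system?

2

There are 7 variables and 5 base dimensions (M, L, T, Θ, N).
The dimension matrix has rank 5.
Independent dimensionless groups: 7 − 5 = 2.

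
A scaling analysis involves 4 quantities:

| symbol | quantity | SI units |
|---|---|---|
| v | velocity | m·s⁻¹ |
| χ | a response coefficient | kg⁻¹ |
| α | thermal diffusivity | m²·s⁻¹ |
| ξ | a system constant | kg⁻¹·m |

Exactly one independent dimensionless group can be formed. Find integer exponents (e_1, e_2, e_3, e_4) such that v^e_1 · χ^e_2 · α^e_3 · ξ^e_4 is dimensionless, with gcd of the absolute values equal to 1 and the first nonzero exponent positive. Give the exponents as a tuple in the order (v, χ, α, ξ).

(1, -1, -1, 1)

M: e_1·(0) + e_2·(-1) + e_3·(0) + e_4·(-1) = 0
L: e_1·(1) + e_2·(0) + e_3·(2) + e_4·(1) = 0
T: e_1·(-1) + e_2·(0) + e_3·(-1) + e_4·(0) = 0
Solving this homogeneous linear system for the smallest-integer solution (first nonzero entry positive) gives (1, -1, -1, 1).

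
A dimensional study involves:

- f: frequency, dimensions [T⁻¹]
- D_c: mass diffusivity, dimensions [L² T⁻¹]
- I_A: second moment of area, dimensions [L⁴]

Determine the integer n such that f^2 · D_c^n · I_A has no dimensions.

Balance the L exponent: (2)·n from D_c, plus 2·(0) + (4) = 4 from the rest, must sum to zero.
2n + 4 = 0, so n = -2.

-2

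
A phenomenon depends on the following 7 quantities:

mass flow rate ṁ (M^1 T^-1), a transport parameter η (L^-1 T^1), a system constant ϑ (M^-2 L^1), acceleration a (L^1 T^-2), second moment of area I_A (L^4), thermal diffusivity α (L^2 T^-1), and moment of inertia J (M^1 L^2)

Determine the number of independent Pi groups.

There are 7 variables and 3 base dimensions (M, L, T).
The dimension matrix has rank 3.
Independent dimensionless groups: 7 − 3 = 4.

4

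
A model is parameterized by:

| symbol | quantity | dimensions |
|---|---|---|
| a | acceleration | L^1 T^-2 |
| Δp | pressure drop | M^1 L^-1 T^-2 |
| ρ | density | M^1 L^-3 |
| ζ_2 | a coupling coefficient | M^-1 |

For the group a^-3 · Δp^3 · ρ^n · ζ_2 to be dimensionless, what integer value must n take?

Balance the M exponent: (1)·n from ρ, plus −3·(0) + 3·(1) + (-1) = 2 from the rest, must sum to zero.
n + 2 = 0, so n = -2.

-2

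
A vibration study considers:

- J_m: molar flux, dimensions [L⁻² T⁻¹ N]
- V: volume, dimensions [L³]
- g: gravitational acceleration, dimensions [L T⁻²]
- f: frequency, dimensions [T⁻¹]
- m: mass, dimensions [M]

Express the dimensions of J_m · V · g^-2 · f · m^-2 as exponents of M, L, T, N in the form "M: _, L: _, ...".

M: -2, L: -1, T: 2, N: 1

Collect each base-dimension exponent across the product:
  M: (0) + (0) − 2·(0) + (0) − 2·(1) = -2
  L: (-2) + (3) − 2·(1) + (0) − 2·(0) = -1
  T: (-1) + (0) − 2·(-2) + (-1) − 2·(0) = 2
  N: (1) + (0) − 2·(0) + (0) − 2·(0) = 1
So the dimensions are [M⁻² L⁻¹ T² N].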